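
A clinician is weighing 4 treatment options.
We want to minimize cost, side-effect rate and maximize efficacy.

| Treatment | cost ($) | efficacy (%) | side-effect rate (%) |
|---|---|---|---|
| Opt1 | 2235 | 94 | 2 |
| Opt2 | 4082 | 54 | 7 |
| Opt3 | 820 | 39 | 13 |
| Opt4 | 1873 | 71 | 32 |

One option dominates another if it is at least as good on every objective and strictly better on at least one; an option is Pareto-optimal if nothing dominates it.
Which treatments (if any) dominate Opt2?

Opt1

Opt1: cost 2235≤4082, efficacy 94≥54, side-effect rate 2≤7 — dominates Opt2.
Others (Opt3, Opt4) are each worse than Opt2 on at least one objective.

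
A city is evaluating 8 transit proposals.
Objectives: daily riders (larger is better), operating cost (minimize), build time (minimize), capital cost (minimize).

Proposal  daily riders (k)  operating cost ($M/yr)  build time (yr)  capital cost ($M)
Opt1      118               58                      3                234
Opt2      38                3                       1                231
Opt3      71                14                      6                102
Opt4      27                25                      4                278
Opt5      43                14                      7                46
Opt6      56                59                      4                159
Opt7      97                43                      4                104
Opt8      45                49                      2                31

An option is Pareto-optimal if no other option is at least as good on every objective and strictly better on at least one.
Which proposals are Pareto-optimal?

Opt1, Opt2, Opt3, Opt5, Opt7, Opt8

Opt1: not dominated (best daily riders).
Opt2: not dominated (best operating cost).
Opt3: not dominated.
Opt4: dominated by Opt2 (daily riders 38≥27, operating cost 3≤25, build time 1≤4, capital cost 231≤278).
Opt5: not dominated.
Opt6: dominated by Opt7 (daily riders 97≥56, operating cost 43≤59, build time 4≤4, capital cost 104≤159).
Opt7: not dominated.
Opt8: not dominated (best capital cost).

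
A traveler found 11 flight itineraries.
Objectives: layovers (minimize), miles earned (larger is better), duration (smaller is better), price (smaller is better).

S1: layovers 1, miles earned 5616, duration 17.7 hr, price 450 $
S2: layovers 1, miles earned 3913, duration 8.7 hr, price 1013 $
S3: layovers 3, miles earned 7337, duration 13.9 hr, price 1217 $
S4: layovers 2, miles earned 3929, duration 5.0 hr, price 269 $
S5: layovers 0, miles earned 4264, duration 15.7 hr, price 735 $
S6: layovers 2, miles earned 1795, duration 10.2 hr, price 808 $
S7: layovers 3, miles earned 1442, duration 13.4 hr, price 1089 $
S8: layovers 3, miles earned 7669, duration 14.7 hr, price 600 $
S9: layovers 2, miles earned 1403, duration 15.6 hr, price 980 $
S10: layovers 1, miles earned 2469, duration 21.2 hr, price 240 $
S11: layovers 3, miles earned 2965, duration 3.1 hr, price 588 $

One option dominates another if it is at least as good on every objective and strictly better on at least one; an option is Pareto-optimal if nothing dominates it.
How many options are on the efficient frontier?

8

S1: not dominated.
S2: not dominated.
S3: not dominated.
S4: not dominated.
S5: not dominated (best layovers).
S6: dominated by S4 (layovers 2≤2, miles earned 3929≥1795, duration 5.0≤10.2, price 269≤808).
S7: dominated by S2 (layovers 1≤3, miles earned 3913≥1442, duration 8.7≤13.4, price 1013≤1089).
S8: not dominated (best miles earned).
S9: dominated by S4 (layovers 2≤2, miles earned 3929≥1403, duration 5.0≤15.6, price 269≤980).
S10: not dominated (best price).
S11: not dominated (best duration).
Pareto-optimal: S1, S2, S3, S4, S5, S8, S10, S11 → 8.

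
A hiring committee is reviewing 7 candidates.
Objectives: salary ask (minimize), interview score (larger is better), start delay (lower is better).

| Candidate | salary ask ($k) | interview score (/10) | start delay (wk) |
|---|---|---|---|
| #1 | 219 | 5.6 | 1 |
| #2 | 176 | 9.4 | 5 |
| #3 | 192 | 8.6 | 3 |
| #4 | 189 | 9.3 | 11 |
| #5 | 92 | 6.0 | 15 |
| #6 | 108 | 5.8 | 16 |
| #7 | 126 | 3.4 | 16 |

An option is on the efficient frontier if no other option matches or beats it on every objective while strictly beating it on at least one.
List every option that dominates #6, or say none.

#5

#5: salary ask 92≤108, interview score 6.0≥5.8, start delay 15≤16 — dominates #6.
Others (#1, #2, #3, #4, #7) are each worse than #6 on at least one objective.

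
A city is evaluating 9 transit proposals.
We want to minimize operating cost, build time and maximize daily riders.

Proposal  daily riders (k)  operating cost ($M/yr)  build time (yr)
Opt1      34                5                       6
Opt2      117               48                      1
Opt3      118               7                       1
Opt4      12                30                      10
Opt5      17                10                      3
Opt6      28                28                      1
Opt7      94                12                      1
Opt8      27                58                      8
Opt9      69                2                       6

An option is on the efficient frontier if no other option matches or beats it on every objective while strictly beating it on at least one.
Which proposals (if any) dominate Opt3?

Opt1: worse on daily riders (34 vs 118).
Opt2: worse on daily riders (117 vs 118).
Opt4: worse on daily riders (12 vs 118).
Opt5: worse on daily riders (17 vs 118).
Opt6: worse on daily riders (28 vs 118).
Opt7: worse on daily riders (94 vs 118).
Opt8: worse on daily riders (27 vs 118).
Opt9: worse on daily riders (69 vs 118).
No option dominates Opt3.

none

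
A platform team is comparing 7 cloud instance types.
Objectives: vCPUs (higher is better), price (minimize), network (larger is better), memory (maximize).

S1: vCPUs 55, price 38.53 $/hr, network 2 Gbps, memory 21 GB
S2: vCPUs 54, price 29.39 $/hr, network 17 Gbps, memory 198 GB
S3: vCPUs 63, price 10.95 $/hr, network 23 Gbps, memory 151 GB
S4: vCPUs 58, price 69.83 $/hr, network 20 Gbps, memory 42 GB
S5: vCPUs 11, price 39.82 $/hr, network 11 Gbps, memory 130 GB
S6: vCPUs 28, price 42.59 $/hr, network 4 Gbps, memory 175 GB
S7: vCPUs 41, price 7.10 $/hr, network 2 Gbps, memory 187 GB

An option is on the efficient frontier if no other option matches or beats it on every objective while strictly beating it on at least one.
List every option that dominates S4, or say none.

S3: vCPUs 63≥58, price 10.95≤69.83, network 23≥20, memory 151≥42 — dominates S4.
Others (S1, S2, S5, S6, S7) are each worse than S4 on at least one objective.

S3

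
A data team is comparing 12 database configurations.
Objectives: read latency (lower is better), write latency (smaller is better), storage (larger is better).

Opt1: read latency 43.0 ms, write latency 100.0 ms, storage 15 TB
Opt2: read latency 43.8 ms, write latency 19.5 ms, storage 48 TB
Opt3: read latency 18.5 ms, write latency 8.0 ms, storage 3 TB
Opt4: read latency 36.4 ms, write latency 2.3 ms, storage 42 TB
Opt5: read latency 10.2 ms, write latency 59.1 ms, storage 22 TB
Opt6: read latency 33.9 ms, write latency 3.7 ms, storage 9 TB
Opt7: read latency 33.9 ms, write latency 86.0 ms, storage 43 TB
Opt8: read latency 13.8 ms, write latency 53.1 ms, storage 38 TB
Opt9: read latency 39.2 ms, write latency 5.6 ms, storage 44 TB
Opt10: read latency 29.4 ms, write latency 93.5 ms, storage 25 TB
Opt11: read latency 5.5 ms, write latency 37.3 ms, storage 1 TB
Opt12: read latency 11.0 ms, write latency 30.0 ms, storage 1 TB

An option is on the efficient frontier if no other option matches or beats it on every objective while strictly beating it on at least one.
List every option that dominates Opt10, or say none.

Opt8: read latency 13.8≤29.4, write latency 53.1≤93.5, storage 38≥25 — dominates Opt10.
Others (Opt1, Opt2, Opt3, Opt4, Opt5, Opt6, Opt7, Opt9, Opt11, Opt12) are each worse than Opt10 on at least one objective.

Opt8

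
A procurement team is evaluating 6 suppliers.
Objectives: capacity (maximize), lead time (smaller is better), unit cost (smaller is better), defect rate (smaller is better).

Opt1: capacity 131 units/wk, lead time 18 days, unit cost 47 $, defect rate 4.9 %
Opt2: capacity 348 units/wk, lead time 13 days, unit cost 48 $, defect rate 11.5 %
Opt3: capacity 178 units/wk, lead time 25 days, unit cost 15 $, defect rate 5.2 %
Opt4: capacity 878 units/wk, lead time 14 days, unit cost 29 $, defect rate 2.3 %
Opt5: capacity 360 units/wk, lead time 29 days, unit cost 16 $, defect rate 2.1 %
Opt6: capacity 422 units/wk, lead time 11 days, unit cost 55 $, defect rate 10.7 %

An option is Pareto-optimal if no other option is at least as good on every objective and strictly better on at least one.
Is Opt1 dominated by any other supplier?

Opt4 vs Opt1: capacity 878≥131, lead time 14≤18, unit cost 29≤47, defect rate 2.3≤4.9 — Opt4 is at least as good on every objective and strictly better on at least one, so Opt4 dominates Opt1.

Yes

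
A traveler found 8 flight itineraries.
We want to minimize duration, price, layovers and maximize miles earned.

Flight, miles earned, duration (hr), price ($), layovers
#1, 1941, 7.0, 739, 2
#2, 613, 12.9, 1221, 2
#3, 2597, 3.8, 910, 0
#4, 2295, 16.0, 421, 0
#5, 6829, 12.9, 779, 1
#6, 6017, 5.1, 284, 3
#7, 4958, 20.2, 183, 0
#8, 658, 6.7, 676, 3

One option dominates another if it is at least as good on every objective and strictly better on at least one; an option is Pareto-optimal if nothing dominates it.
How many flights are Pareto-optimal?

#1: not dominated.
#2: dominated by #1 (miles earned 1941≥613, duration 7.0≤12.9, price 739≤1221, layovers 2≤2).
#3: not dominated (best duration).
#4: not dominated.
#5: not dominated (best miles earned).
#6: not dominated.
#7: not dominated (best price).
#8: dominated by #6 (miles earned 6017≥658, duration 5.1≤6.7, price 284≤676, layovers 3≤3).
Pareto-optimal: #1, #3, #4, #5, #6, #7 → 6.

6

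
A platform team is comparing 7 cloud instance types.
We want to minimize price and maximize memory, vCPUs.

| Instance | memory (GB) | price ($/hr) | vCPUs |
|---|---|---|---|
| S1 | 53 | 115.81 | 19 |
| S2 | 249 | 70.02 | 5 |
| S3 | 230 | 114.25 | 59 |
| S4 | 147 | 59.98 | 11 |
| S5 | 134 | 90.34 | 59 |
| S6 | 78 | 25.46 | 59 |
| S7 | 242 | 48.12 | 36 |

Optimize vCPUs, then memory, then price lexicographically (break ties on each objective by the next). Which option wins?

S3

First maximize vCPUs: best is 59, kept {S3, S5, S6}.
Then maximize memory: best is 230, kept {S3}.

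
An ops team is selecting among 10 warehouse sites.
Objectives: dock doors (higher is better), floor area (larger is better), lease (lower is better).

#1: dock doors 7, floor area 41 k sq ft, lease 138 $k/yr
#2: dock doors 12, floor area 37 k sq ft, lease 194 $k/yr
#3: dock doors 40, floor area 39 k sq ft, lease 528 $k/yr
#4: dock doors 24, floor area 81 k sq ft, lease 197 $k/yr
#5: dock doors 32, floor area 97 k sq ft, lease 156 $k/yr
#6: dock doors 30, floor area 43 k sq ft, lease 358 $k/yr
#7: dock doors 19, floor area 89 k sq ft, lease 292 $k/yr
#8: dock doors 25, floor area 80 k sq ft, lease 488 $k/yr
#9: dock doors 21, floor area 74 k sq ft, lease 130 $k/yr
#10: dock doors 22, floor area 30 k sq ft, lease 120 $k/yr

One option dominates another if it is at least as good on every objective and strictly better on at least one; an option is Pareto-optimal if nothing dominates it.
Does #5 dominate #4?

Yes

#5 vs #4: dock doors 32≥24, floor area 97≥81, lease 156≤197 — #5 is at least as good on every objective with at least one strict improvement.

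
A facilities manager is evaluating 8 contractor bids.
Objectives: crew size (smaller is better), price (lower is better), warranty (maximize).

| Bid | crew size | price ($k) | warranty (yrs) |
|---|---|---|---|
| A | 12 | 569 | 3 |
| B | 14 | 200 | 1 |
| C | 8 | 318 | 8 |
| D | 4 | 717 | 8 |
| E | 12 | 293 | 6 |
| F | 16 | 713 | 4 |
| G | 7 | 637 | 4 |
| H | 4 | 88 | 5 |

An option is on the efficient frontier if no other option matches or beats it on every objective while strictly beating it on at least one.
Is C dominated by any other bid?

No

A: worse on crew size (12 vs 8).
B: worse on crew size (14 vs 8).
D: worse on price (717 vs 318).
E: worse on crew size (12 vs 8).
F: worse on crew size (16 vs 8).
G: worse on price (637 vs 318).
H: worse on warranty (5 vs 8).
No option is at least as good as C on every objective and strictly better on one.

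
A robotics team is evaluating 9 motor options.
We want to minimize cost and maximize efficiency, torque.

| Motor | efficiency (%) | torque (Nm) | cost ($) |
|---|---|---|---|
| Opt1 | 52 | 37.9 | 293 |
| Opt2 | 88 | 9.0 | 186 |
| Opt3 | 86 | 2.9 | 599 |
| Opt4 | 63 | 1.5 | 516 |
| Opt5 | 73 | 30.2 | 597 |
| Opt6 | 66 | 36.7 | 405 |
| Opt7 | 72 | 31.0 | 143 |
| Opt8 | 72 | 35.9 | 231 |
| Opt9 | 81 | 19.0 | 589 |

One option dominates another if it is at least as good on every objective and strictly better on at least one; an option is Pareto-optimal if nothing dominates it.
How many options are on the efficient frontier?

Opt1: not dominated (best torque).
Opt2: not dominated (best efficiency).
Opt3: dominated by Opt2 (efficiency 88≥86, torque 9.0≥2.9, cost 186≤599).
Opt4: dominated by Opt2 (efficiency 88≥63, torque 9.0≥1.5, cost 186≤516).
Opt5: not dominated.
Opt6: not dominated.
Opt7: not dominated (best cost).
Opt8: not dominated.
Opt9: not dominated.
Pareto-optimal: Opt1, Opt2, Opt5, Opt6, Opt7, Opt8, Opt9 → 7.

7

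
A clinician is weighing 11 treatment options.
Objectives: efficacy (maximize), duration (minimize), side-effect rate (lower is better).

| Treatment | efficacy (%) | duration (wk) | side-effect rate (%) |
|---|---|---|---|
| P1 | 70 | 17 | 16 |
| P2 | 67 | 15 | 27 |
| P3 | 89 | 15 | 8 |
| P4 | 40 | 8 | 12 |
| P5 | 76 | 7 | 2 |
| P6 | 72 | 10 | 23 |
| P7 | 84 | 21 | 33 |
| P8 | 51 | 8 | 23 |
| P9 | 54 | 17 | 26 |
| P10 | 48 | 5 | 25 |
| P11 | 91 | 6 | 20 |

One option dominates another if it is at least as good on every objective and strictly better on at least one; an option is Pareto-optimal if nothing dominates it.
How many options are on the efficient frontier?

4

P1: dominated by P3 (efficacy 89≥70, duration 15≤17, side-effect rate 8≤16).
P2: dominated by P3 (efficacy 89≥67, duration 15≤15, side-effect rate 8≤27).
P3: not dominated.
P4: dominated by P5 (efficacy 76≥40, duration 7≤8, side-effect rate 2≤12).
P5: not dominated (best side-effect rate).
P6: dominated by P5 (efficacy 76≥72, duration 7≤10, side-effect rate 2≤23).
P7: dominated by P3 (efficacy 89≥84, duration 15≤21, side-effect rate 8≤33).
P8: dominated by P5 (efficacy 76≥51, duration 7≤8, side-effect rate 2≤23).
P9: dominated by P1 (efficacy 70≥54, duration 17≤17, side-effect rate 16≤26).
P10: not dominated (best duration).
P11: not dominated (best efficacy).
Pareto-optimal: P3, P5, P10, P11 → 4.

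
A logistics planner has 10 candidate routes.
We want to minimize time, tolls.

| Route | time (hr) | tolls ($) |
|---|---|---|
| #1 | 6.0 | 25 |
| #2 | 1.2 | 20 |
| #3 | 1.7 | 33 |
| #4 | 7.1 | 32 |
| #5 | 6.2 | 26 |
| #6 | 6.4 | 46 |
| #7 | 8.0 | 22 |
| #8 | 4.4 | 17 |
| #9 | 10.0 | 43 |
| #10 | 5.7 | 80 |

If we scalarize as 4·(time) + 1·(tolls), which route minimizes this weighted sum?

#2

#1: 4·6.0 + 1·25 = 49.0
#2: 4·1.2 + 1·20 = 24.8
#3: 4·1.7 + 1·33 = 39.8
#4: 4·7.1 + 1·32 = 60.4
#5: 4·6.2 + 1·26 = 50.8
#6: 4·6.4 + 1·46 = 71.6
#7: 4·8.0 + 1·22 = 54.0
#8: 4·4.4 + 1·17 = 34.6
#9: 4·10.0 + 1·43 = 83.0
#10: 4·5.7 + 1·80 = 102.8
Lowest: #2 at 24.8.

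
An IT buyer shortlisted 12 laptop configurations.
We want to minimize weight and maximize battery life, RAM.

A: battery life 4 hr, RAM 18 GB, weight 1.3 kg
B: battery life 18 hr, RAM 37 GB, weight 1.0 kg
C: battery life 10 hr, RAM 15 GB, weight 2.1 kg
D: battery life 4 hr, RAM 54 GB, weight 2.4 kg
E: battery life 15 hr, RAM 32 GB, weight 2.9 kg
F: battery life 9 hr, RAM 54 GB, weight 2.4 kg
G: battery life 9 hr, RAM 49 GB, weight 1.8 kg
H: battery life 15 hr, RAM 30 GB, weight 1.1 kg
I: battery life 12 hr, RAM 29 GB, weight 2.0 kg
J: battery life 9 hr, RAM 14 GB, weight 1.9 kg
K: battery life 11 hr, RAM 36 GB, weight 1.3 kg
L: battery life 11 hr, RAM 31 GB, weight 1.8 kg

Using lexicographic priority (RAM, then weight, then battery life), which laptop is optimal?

F

First maximize RAM: best is 54, kept {D, F}.
Then minimize weight: best is 2.4, kept {D, F}.
Then maximize battery life: best is 9, kept {F}.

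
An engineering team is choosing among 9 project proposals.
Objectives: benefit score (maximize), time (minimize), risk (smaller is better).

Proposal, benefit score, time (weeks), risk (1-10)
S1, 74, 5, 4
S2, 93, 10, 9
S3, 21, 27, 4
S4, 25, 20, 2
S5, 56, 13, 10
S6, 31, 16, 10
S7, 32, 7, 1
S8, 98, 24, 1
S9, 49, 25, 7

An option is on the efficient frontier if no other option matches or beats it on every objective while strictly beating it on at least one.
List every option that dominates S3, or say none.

S1, S4, S7, S8

S1: benefit score 74≥21, time 5≤27, risk 4≤4 — dominates S3.
S4: benefit score 25≥21, time 20≤27, risk 2≤4 — dominates S3.
S7: benefit score 32≥21, time 7≤27, risk 1≤4 — dominates S3.
S8: benefit score 98≥21, time 24≤27, risk 1≤4 — dominates S3.
Others (S2, S5, S6, S9) are each worse than S3 on at least one objective.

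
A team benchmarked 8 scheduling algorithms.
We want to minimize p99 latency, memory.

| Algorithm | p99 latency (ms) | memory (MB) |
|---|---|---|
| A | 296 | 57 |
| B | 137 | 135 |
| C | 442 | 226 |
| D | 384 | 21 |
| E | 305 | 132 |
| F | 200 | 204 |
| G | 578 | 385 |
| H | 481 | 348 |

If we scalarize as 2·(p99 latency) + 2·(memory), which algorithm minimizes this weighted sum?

A: 2·296 + 2·57 = 706
B: 2·137 + 2·135 = 544
C: 2·442 + 2·226 = 1336
D: 2·384 + 2·21 = 810
E: 2·305 + 2·132 = 874
F: 2·200 + 2·204 = 808
G: 2·578 + 2·385 = 1926
H: 2·481 + 2·348 = 1658
Lowest: B at 544.

B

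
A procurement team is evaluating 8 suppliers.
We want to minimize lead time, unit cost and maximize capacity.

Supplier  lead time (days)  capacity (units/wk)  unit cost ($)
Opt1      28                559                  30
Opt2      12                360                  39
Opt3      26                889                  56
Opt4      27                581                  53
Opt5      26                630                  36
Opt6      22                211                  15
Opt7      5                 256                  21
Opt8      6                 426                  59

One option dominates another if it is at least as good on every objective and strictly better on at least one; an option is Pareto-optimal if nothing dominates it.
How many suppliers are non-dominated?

7

Opt1: not dominated.
Opt2: not dominated.
Opt3: not dominated (best capacity).
Opt4: dominated by Opt5 (lead time 26≤27, capacity 630≥581, unit cost 36≤53).
Opt5: not dominated.
Opt6: not dominated (best unit cost).
Opt7: not dominated (best lead time).
Opt8: not dominated.
Pareto-optimal: Opt1, Opt2, Opt3, Opt5, Opt6, Opt7, Opt8 → 7.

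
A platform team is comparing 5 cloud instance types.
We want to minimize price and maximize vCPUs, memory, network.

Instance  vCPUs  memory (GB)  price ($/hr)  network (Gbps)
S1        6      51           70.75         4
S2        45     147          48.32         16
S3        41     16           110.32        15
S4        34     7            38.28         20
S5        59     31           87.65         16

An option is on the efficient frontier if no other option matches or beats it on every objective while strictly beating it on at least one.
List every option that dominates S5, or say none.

S1: worse on vCPUs (6 vs 59).
S2: worse on vCPUs (45 vs 59).
S3: worse on vCPUs (41 vs 59).
S4: worse on vCPUs (34 vs 59).
No option dominates S5.

none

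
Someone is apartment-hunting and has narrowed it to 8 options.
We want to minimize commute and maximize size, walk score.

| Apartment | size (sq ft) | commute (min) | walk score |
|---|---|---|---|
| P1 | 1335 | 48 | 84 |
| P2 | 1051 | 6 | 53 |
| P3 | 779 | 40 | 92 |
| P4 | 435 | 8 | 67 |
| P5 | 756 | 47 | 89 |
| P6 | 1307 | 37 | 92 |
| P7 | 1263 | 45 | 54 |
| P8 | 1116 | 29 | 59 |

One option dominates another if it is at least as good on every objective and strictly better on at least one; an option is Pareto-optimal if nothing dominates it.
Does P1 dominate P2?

No

P1 vs P2: P1 is worse on commute (48 vs 6), so it does not dominate P2.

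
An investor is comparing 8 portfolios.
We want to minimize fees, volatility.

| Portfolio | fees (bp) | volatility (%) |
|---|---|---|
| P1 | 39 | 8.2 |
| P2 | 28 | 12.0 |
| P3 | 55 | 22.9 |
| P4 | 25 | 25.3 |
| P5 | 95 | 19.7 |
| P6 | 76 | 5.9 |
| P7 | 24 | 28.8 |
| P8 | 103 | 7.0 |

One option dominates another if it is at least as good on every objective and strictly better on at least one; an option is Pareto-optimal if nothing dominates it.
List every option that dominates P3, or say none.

P1, P2

P1: fees 39≤55, volatility 8.2≤22.9 — dominates P3.
P2: fees 28≤55, volatility 12.0≤22.9 — dominates P3.
Others (P4, P5, P6, P7, P8) are each worse than P3 on at least one objective.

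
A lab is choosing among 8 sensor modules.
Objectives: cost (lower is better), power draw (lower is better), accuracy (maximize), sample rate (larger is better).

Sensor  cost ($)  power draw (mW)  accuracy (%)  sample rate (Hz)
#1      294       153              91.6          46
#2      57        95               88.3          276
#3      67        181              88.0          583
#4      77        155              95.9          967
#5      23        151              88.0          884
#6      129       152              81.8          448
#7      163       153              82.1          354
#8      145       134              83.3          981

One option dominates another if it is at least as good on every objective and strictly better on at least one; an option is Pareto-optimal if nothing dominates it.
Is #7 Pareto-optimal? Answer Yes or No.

#5 vs #7: cost 23≤163, power draw 151≤153, accuracy 88.0≥82.1, sample rate 884≥354 — #5 is at least as good on every objective and strictly better on at least one, so #5 dominates #7.

No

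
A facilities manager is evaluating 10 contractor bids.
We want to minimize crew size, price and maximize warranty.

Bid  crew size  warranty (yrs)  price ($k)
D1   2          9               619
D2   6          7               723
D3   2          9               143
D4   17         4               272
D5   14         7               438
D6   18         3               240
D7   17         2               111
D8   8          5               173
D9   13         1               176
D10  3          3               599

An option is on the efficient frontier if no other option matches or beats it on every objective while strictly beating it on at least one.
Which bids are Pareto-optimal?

D3, D7

D1: dominated by D3 (crew size 2≤2, warranty 9≥9, price 143≤619).
D2: dominated by D1 (crew size 2≤6, warranty 9≥7, price 619≤723).
D3: not dominated.
D4: dominated by D3 (crew size 2≤17, warranty 9≥4, price 143≤272).
D5: dominated by D3 (crew size 2≤14, warranty 9≥7, price 143≤438).
D6: dominated by D3 (crew size 2≤18, warranty 9≥3, price 143≤240).
D7: not dominated (best price).
D8: dominated by D3 (crew size 2≤8, warranty 9≥5, price 143≤173).
D9: dominated by D3 (crew size 2≤13, warranty 9≥1, price 143≤176).
D10: dominated by D3 (crew size 2≤3, warranty 9≥3, price 143≤599).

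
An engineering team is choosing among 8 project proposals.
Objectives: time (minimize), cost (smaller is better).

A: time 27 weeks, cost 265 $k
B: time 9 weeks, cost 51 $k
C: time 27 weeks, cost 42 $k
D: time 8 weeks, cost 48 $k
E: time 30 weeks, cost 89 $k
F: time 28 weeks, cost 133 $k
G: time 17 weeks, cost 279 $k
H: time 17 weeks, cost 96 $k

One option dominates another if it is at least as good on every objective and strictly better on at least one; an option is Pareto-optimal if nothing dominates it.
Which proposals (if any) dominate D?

none

A: worse on time (27 vs 8).
B: worse on time (9 vs 8).
C: worse on time (27 vs 8).
E: worse on time (30 vs 8).
F: worse on time (28 vs 8).
G: worse on time (17 vs 8).
H: worse on time (17 vs 8).
No option dominates D.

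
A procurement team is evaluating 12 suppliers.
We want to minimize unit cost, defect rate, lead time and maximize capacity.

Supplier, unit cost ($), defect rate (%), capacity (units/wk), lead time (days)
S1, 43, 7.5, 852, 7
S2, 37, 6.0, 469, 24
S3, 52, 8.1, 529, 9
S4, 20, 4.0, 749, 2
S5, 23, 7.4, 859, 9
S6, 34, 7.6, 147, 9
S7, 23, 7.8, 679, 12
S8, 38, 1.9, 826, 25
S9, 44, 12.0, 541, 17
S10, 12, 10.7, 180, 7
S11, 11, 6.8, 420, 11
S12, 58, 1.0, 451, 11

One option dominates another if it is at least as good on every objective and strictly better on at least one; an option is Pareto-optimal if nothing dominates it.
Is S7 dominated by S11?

No

S11 vs S7: S11 is worse on capacity (420 vs 679), so it does not dominate S7.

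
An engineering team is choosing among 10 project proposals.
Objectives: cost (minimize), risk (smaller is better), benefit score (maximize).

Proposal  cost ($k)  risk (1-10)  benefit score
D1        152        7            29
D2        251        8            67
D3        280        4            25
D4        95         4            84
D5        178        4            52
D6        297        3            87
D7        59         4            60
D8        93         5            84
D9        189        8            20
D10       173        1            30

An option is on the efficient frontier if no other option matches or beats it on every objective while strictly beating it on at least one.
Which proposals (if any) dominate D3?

D4: cost 95≤280, risk 4≤4, benefit score 84≥25 — dominates D3.
D5: cost 178≤280, risk 4≤4, benefit score 52≥25 — dominates D3.
D7: cost 59≤280, risk 4≤4, benefit score 60≥25 — dominates D3.
D10: cost 173≤280, risk 1≤4, benefit score 30≥25 — dominates D3.
Others (D1, D2, D6, D8, D9) are each worse than D3 on at least one objective.

D4, D5, D7, D10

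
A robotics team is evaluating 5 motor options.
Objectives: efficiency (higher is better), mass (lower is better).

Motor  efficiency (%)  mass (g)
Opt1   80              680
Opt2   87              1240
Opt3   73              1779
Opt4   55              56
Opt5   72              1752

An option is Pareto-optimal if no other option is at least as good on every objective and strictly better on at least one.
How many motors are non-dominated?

3

Opt1: not dominated.
Opt2: not dominated (best efficiency).
Opt3: dominated by Opt1 (efficiency 80≥73, mass 680≤1779).
Opt4: not dominated (best mass).
Opt5: dominated by Opt1 (efficiency 80≥72, mass 680≤1752).
Pareto-optimal: Opt1, Opt2, Opt4 → 3.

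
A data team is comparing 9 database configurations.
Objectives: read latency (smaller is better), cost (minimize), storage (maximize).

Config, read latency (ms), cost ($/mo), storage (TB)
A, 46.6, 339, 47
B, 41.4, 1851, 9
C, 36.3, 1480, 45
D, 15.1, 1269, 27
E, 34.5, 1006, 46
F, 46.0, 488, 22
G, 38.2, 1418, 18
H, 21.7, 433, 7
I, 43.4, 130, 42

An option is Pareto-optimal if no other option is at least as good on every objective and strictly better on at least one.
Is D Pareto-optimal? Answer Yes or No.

A: worse on read latency (46.6 vs 15.1).
B: worse on read latency (41.4 vs 15.1).
C: worse on read latency (36.3 vs 15.1).
E: worse on read latency (34.5 vs 15.1).
F: worse on read latency (46.0 vs 15.1).
G: worse on read latency (38.2 vs 15.1).
H: worse on read latency (21.7 vs 15.1).
I: worse on read latency (43.4 vs 15.1).
No option is at least as good as D on every objective and strictly better on one.

Yes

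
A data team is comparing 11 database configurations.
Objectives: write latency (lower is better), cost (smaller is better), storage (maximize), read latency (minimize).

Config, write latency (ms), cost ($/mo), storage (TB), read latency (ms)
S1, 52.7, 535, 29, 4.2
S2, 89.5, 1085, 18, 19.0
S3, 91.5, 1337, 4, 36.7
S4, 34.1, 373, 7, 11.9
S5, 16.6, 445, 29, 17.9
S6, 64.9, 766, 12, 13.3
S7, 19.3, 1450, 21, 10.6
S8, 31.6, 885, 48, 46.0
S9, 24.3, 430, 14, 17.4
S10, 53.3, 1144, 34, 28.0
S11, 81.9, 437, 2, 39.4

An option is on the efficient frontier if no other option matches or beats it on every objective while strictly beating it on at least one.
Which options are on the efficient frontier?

S1: not dominated (best read latency).
S2: dominated by S1 (write latency 52.7≤89.5, cost 535≤1085, storage 29≥18, read latency 4.2≤19.0).
S3: dominated by S1 (write latency 52.7≤91.5, cost 535≤1337, storage 29≥4, read latency 4.2≤36.7).
S4: not dominated (best cost).
S5: not dominated (best write latency).
S6: dominated by S1 (write latency 52.7≤64.9, cost 535≤766, storage 29≥12, read latency 4.2≤13.3).
S7: not dominated.
S8: not dominated (best storage).
S9: not dominated.
S10: not dominated.
S11: dominated by S4 (write latency 34.1≤81.9, cost 373≤437, storage 7≥2, read latency 11.9≤39.4).

S1, S4, S5, S7, S8, S9, S10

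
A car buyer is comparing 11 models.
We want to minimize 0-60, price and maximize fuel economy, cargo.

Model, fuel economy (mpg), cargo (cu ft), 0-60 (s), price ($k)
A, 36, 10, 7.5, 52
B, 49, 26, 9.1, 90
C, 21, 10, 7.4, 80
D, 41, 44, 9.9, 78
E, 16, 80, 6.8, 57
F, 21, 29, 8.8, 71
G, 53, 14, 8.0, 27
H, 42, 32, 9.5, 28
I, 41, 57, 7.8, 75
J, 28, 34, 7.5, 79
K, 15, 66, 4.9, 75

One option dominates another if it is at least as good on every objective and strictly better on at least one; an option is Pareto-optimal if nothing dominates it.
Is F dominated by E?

E vs F: E is worse on fuel economy (16 vs 21), so it does not dominate F.

No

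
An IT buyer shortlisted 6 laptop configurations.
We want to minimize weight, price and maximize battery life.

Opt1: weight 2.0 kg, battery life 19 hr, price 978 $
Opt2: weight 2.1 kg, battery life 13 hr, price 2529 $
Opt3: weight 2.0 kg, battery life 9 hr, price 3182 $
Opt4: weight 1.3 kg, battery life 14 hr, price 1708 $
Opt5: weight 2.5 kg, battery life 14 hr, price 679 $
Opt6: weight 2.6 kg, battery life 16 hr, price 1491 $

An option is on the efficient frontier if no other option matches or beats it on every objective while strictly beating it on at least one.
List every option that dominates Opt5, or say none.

Opt1: worse on price (978 vs 679).
Opt2: worse on battery life (13 vs 14).
Opt3: worse on battery life (9 vs 14).
Opt4: worse on price (1708 vs 679).
Opt6: worse on weight (2.6 vs 2.5).
No option dominates Opt5.

none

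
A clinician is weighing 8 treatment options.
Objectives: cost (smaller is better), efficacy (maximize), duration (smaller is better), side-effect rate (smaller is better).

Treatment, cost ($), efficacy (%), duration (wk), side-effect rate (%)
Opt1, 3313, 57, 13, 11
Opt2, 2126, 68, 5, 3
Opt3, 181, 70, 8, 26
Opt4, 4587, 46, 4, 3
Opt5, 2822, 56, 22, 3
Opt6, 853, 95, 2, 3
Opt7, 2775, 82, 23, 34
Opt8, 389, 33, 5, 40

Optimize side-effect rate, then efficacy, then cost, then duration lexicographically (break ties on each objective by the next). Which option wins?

First minimize side-effect rate: best is 3, kept {Opt2, Opt4, Opt5, Opt6}.
Then maximize efficacy: best is 95, kept {Opt6}.

Opt6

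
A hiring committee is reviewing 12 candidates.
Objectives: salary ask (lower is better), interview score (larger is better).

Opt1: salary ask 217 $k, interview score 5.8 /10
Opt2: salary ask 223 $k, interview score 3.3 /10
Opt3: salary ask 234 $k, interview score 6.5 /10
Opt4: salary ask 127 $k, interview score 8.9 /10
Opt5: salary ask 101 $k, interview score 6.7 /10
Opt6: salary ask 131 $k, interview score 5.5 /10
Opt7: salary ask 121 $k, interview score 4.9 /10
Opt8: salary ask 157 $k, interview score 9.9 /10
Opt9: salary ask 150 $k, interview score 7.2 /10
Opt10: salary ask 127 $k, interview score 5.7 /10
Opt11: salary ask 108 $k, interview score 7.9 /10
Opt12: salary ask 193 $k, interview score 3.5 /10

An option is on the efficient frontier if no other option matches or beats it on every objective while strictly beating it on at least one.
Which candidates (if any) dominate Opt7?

Opt5, Opt11

Opt5: salary ask 101≤121, interview score 6.7≥4.9 — dominates Opt7.
Opt11: salary ask 108≤121, interview score 7.9≥4.9 — dominates Opt7.
Others (Opt1, Opt2, Opt3, Opt4, Opt6, Opt8, Opt9, Opt10, Opt12) are each worse than Opt7 on at least one objective.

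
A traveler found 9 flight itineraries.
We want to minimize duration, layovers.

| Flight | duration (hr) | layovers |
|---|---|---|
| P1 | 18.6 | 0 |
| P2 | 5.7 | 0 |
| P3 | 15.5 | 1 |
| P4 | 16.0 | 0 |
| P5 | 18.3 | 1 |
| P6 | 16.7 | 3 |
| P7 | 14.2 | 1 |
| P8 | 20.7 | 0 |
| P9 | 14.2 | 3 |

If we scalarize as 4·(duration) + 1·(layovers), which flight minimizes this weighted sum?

P2

P1: 4·18.6 + 1·0 = 74.4
P2: 4·5.7 + 1·0 = 22.8
P3: 4·15.5 + 1·1 = 63.0
P4: 4·16.0 + 1·0 = 64.0
P5: 4·18.3 + 1·1 = 74.2
P6: 4·16.7 + 1·3 = 69.8
P7: 4·14.2 + 1·1 = 57.8
P8: 4·20.7 + 1·0 = 82.8
P9: 4·14.2 + 1·3 = 59.8
Lowest: P2 at 22.8.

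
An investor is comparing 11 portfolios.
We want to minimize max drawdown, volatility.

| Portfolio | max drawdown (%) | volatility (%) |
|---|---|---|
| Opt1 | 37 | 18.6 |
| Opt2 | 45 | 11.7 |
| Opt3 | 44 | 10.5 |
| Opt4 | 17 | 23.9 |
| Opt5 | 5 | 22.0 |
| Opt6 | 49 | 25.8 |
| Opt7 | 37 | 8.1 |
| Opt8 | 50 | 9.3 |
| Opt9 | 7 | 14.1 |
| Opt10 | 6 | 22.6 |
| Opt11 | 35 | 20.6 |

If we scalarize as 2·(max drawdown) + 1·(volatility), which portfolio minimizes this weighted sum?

Opt1: 2·37 + 1·18.6 = 92.6
Opt2: 2·45 + 1·11.7 = 101.7
Opt3: 2·44 + 1·10.5 = 98.5
Opt4: 2·17 + 1·23.9 = 57.9
Opt5: 2·5 + 1·22.0 = 32.0
Opt6: 2·49 + 1·25.8 = 123.8
Opt7: 2·37 + 1·8.1 = 82.1
Opt8: 2·50 + 1·9.3 = 109.3
Opt9: 2·7 + 1·14.1 = 28.1
Opt10: 2·6 + 1·22.6 = 34.6
Opt11: 2·35 + 1·20.6 = 90.6
Lowest: Opt9 at 28.1.

Opt9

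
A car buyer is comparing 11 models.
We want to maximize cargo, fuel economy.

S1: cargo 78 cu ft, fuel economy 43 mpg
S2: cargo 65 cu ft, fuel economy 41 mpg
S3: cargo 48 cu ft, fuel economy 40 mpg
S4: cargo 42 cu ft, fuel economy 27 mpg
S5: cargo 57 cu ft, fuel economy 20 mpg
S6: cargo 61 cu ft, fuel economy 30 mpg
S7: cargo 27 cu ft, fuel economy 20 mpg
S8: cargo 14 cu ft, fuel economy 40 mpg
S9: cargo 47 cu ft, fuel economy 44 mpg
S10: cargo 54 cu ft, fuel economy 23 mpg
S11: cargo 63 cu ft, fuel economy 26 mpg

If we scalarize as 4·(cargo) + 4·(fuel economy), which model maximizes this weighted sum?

S1: 4·78 + 4·43 = 484
S2: 4·65 + 4·41 = 424
S3: 4·48 + 4·40 = 352
S4: 4·42 + 4·27 = 276
S5: 4·57 + 4·20 = 308
S6: 4·61 + 4·30 = 364
S7: 4·27 + 4·20 = 188
S8: 4·14 + 4·40 = 216
S9: 4·47 + 4·44 = 364
S10: 4·54 + 4·23 = 308
S11: 4·63 + 4·26 = 356
Highest: S1 at 484.

S1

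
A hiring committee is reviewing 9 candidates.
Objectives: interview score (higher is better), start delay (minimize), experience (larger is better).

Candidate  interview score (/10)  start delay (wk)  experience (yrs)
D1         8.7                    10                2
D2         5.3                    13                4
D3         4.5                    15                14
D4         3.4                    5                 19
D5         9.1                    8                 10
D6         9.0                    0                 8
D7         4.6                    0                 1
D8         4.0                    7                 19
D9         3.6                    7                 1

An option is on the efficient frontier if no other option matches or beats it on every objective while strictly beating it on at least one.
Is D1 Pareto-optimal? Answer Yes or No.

D5 vs D1: interview score 9.1≥8.7, start delay 8≤10, experience 10≥2 — D5 is at least as good on every objective and strictly better on at least one, so D5 dominates D1.

No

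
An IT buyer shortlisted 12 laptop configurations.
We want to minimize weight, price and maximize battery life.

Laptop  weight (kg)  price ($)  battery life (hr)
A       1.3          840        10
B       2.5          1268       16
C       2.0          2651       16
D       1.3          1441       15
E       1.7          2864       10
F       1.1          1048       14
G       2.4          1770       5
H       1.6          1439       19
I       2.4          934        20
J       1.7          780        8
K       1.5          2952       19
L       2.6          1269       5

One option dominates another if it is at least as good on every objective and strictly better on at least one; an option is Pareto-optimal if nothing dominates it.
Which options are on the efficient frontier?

A: not dominated.
B: dominated by I (weight 2.4≤2.5, price 934≤1268, battery life 20≥16).
C: dominated by H (weight 1.6≤2.0, price 1439≤2651, battery life 19≥16).
D: not dominated.
E: dominated by A (weight 1.3≤1.7, price 840≤2864, battery life 10≥10).
F: not dominated (best weight).
G: dominated by A (weight 1.3≤2.4, price 840≤1770, battery life 10≥5).
H: not dominated.
I: not dominated (best battery life).
J: not dominated (best price).
K: not dominated.
L: dominated by A (weight 1.3≤2.6, price 840≤1269, battery life 10≥5).

A, D, F, H, I, J, K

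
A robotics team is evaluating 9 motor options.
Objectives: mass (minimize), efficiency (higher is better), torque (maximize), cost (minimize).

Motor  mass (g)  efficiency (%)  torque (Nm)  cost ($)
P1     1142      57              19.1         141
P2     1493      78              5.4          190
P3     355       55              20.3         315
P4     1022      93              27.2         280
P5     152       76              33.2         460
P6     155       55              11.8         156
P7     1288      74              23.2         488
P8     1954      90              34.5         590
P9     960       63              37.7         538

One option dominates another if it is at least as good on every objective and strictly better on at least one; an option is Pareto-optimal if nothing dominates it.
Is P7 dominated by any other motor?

P4 vs P7: mass 1022≤1288, efficiency 93≥74, torque 27.2≥23.2, cost 280≤488 — P4 is at least as good on every objective and strictly better on at least one, so P4 dominates P7.

Yes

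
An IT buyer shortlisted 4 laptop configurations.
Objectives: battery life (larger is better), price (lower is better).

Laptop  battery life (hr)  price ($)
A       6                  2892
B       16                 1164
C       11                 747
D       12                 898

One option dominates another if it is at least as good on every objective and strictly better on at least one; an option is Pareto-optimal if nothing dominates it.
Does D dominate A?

D vs A: battery life 12≥6, price 898≤2892 — D is at least as good on every objective with at least one strict improvement.

Yes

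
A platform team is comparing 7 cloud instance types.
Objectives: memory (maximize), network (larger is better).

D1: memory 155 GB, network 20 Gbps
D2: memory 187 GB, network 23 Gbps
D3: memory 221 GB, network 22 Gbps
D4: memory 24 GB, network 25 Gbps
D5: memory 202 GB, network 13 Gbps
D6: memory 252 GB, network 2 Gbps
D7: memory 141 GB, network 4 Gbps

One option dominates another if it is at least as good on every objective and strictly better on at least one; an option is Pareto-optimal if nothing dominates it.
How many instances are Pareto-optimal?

D1: dominated by D2 (memory 187≥155, network 23≥20).
D2: not dominated.
D3: not dominated.
D4: not dominated (best network).
D5: dominated by D3 (memory 221≥202, network 22≥13).
D6: not dominated (best memory).
D7: dominated by D1 (memory 155≥141, network 20≥4).
Pareto-optimal: D2, D3, D4, D6 → 4.

4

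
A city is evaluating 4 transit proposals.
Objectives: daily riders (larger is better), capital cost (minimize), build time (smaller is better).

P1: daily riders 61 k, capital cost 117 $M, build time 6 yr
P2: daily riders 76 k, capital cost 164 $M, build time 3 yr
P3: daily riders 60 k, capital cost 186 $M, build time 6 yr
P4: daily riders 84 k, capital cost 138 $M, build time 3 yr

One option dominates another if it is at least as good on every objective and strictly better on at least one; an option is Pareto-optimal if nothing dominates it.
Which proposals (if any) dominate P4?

none

P1: worse on daily riders (61 vs 84).
P2: worse on daily riders (76 vs 84).
P3: worse on daily riders (60 vs 84).
No option dominates P4.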